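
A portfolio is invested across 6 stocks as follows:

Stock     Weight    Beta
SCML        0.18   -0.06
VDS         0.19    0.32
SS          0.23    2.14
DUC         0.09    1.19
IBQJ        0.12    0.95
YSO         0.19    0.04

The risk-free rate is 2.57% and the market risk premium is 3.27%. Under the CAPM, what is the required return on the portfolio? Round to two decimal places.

β_P = Σ w_i β_i = 0.18×-0.06 + 0.19×0.32 + 0.23×2.14 + 0.09×1.19 + 0.12×0.95 + 0.19×0.04 = 0.7709
E(R_P) = R_f + β_P × MRP = 2.57% + 0.7709 × 3.27% = 5.09%

5.09%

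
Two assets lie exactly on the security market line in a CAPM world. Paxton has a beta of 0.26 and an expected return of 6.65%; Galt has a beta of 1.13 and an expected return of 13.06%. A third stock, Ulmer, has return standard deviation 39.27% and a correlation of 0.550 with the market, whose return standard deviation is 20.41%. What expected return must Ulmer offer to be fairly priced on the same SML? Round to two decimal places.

12.53%

MRP = (13.06% − 6.65%) / (1.13 − 0.26) = 7.3678%
R_f = 6.65% − 0.26 × 7.3678% = 4.7344%
β_Ulmer = ρ·σ_i/σ_m = 0.550 × 39.27 / 20.41 = 1.0582
E(R_Ulmer) = R_f + β × MRP = 4.7344% + 1.0582 × 7.3678% = 12.53%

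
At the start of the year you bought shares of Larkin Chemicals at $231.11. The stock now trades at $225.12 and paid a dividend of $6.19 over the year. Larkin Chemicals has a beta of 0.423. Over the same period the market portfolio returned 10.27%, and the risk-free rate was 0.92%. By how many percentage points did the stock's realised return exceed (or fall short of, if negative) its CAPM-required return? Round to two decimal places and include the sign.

Realised HPR = (P1 + D1 − P0) / P0 = (225.12 + 6.19 − 231.11) / 231.11 = 0.20 / 231.11 = 0.0865%
MRP = 10.27% − 0.92% = 9.35%
CAPM required = R_f + β·MRP = 0.92% + 0.423 × 9.35% = 4.87505%
α = realised − required = 0.0865% − 4.87505% = -4.79%

-4.79%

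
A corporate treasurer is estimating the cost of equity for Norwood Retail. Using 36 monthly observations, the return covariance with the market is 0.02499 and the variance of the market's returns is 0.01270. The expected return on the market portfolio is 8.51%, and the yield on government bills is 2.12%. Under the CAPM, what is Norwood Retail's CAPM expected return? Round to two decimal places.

14.69%

β = Cov(R_i, R_m) / Var(R_m) = 0.02499 / 0.01270 = 1.9677
MRP = 8.51% − 2.12% = 6.39%
E(R) = R_f + β × MRP = 2.12% + 1.9677 × 6.39% = 14.69%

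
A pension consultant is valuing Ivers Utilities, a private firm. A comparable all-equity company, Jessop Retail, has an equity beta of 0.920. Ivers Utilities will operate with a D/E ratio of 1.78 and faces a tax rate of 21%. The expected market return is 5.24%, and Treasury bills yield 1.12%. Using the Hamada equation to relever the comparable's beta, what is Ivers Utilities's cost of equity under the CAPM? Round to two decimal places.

10.24%

β_L = β_U × [1 + (1 − t)(D/E)] = 0.920 × [1 + (1 − 0.21) × 1.78]
    = 0.920 × [1 + 0.79 × 1.78] = 0.920 × 2.4062 = 2.2137
MRP = 5.24% − 1.12% = 4.12%
E(R) = R_f + β_L × MRP = 1.12% + 2.2137 × 4.12% = 10.24%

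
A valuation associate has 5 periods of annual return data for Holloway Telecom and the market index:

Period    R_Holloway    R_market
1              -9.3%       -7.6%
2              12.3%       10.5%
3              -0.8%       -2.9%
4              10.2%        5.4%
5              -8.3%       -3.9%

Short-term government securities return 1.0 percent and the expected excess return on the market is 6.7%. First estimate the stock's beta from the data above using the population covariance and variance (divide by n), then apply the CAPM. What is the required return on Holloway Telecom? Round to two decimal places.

9.77%

Mean R_i = (-9.3 + 12.3 − 0.8 + 10.2 − 8.3) / 5 = 0.8200%
Mean R_m = (-7.6 + 10.5 − 2.9 + 5.4 − 3.9) / 5 = 0.3000%
Σ(R_i − R̄_i)(R_m − R̄_m) = 288.3700  ⇒  Cov = 288.3700 / 5 = 57.6740
Σ(R_m − R̄_m)² = 220.3400  ⇒  Var(R_m) = 220.3400 / 5 = 44.0680
β = Cov / Var(R_m) = 57.6740 / 44.0680 = 1.3088
E(R) = R_f + β × MRP = 1.0% + 1.3088 × 6.7% = 9.77%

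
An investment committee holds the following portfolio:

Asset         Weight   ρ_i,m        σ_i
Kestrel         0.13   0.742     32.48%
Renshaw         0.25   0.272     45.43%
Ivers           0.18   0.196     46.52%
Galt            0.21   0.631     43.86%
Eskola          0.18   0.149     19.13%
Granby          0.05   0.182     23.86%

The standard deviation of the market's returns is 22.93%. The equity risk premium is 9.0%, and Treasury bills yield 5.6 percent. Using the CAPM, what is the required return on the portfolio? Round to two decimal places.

11.25%

β_Kestrel = 0.742 × 32.48% / 22.93% = 1.0510
β_Renshaw = 0.272 × 45.43% / 22.93% = 0.5389
β_Ivers = 0.196 × 46.52% / 22.93% = 0.3976
β_Galt = 0.631 × 43.86% / 22.93% = 1.2070
β_Eskola = 0.149 × 19.13% / 22.93% = 0.1243
β_Granby = 0.182 × 23.86% / 22.93% = 0.1894
β_P = Σ w_i β_i = 0.13×1.0510 + 0.25×0.5389 + 0.18×0.3976 + 0.21×1.2070 + 0.18×0.1243 + 0.05×0.1894 = 0.6282
E(R_P) = R_f + β_P × MRP = 5.6% + 0.6282 × 9.0% = 11.25%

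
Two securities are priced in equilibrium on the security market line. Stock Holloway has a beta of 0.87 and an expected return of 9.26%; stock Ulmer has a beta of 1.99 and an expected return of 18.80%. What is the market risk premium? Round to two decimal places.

8.52%

Both satisfy E(R) = R_f + β·MRP, so the slope of the SML is
MRP = (18.80% − 9.26%) / (1.99 − 0.87) = 9.54% / 1.12 = 8.5179%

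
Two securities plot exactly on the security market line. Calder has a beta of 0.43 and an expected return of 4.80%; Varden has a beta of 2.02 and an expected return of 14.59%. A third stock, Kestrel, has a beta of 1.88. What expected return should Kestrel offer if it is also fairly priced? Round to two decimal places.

MRP (SML slope) = (14.59% − 4.80%) / (2.02 − 0.43) = 9.79% / 1.59 = 6.1572%
R_f (intercept) = 4.80% − 0.43 × 6.1572% = 2.1524%
E(R_Kestrel) = R_f + β × MRP = 2.1524% + 1.88 × 6.1572% = 13.73%

13.73%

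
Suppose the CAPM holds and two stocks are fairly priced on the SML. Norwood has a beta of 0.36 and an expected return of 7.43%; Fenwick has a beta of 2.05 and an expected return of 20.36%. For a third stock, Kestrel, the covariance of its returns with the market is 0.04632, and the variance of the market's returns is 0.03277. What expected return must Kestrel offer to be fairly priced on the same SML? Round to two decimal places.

MRP = (20.36% − 7.43%) / (2.05 − 0.36) = 7.6509%
R_f = 7.43% − 0.36 × 7.6509% = 4.6757%
β_Kestrel = Cov / Var(R_m) = 0.04632 / 0.03277 = 1.4135
E(R_Kestrel) = R_f + β × MRP = 4.6757% + 1.4135 × 7.6509% = 15.49%

15.49%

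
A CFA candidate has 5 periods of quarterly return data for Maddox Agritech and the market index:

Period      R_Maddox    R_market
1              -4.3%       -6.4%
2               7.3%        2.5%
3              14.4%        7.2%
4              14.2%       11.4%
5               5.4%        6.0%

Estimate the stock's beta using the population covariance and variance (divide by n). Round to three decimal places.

1.063

Mean R_i = (-4.3 + 7.3 + 14.4 + 14.2 + 5.4) / 5 = 7.4000%
Mean R_m = (-6.4 + 2.5 + 7.2 + 11.4 + 6.0) / 5 = 4.1400%
Σ(R_i − R̄_i)(R_m − R̄_m) = 190.5500  ⇒  Cov = 190.5500 / 5 = 38.1100
Σ(R_m − R̄_m)² = 179.3120  ⇒  Var(R_m) = 179.3120 / 5 = 35.8624
β = Cov / Var(R_m) = 38.1100 / 35.8624 = 1.0627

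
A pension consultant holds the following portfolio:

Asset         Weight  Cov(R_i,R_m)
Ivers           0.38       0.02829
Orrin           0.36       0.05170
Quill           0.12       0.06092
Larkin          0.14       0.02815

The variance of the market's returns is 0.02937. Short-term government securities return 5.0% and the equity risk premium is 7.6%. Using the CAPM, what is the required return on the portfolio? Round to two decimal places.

15.51%

β_Ivers = 0.02829 / 0.02937 = 0.9632
β_Orrin = 0.05170 / 0.02937 = 1.7603
β_Quill = 0.06092 / 0.02937 = 2.0742
β_Larkin = 0.02815 / 0.02937 = 0.9585
β_P = Σ w_i β_i = 0.38×0.9632 + 0.36×1.7603 + 0.12×2.0742 + 0.14×0.9585 = 1.3828
E(R_P) = R_f + β_P × MRP = 5.0% + 1.3828 × 7.6% = 15.51%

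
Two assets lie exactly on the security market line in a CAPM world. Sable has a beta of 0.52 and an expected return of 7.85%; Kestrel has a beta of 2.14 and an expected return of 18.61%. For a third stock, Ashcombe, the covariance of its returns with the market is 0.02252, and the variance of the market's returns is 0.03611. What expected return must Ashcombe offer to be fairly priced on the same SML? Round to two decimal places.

MRP = (18.61% − 7.85%) / (2.14 − 0.52) = 6.6420%
R_f = 7.85% − 0.52 × 6.6420% = 4.3962%
β_Ashcombe = Cov / Var(R_m) = 0.02252 / 0.03611 = 0.6236
E(R_Ashcombe) = R_f + β × MRP = 4.3962% + 0.6236 × 6.6420% = 8.54%

8.54%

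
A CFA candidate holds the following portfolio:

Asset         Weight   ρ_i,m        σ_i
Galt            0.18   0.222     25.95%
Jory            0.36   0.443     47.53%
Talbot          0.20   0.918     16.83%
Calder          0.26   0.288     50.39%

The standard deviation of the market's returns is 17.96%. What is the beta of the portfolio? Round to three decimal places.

β_Galt = 0.222 × 25.95% / 17.96% = 0.3208
β_Jory = 0.443 × 47.53% / 17.96% = 1.1724
β_Talbot = 0.918 × 16.83% / 17.96% = 0.8602
β_Calder = 0.288 × 50.39% / 17.96% = 0.8080
β_P = Σ w_i β_i = 0.18×0.3208 + 0.36×1.1724 + 0.20×0.8602 + 0.26×0.8080 = 0.8619

0.862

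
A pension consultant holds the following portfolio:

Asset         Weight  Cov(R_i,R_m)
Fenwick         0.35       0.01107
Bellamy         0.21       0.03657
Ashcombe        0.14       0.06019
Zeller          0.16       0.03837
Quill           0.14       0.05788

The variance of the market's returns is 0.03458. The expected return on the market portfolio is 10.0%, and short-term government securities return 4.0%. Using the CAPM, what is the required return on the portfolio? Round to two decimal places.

9.94%

β_Fenwick = 0.01107 / 0.03458 = 0.3201
β_Bellamy = 0.03657 / 0.03458 = 1.0575
β_Ashcombe = 0.06019 / 0.03458 = 1.7406
β_Zeller = 0.03837 / 0.03458 = 1.1096
β_Quill = 0.05788 / 0.03458 = 1.6738
β_P = Σ w_i β_i = 0.35×0.3201 + 0.21×1.0575 + 0.14×1.7406 + 0.16×1.1096 + 0.14×1.6738 = 0.9897
MRP = 10.0% − 4.0% = 6.00%
E(R_P) = R_f + β_P × MRP = 4.0% + 0.9897 × 6.0% = 9.94%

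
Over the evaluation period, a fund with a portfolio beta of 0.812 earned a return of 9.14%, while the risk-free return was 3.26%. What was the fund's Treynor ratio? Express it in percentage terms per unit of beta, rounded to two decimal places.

7.24%

Treynor = (R_P − R_f) / β_P = (9.14% − 3.26%) / 0.8120 = 5.88% / 0.8120 = 7.24%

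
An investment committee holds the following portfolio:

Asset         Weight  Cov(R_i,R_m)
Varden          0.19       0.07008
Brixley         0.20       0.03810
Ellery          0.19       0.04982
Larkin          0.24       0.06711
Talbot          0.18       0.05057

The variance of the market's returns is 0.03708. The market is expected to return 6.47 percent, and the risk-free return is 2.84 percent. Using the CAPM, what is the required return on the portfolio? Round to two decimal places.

β_Varden = 0.07008 / 0.03708 = 1.8900
β_Brixley = 0.03810 / 0.03708 = 1.0275
β_Ellery = 0.04982 / 0.03708 = 1.3436
β_Larkin = 0.06711 / 0.03708 = 1.8099
β_Talbot = 0.05057 / 0.03708 = 1.3638
β_P = Σ w_i β_i = 0.19×1.8900 + 0.20×1.0275 + 0.19×1.3436 + 0.24×1.8099 + 0.18×1.3638 = 1.4997
MRP = 6.47% − 2.84% = 3.63%
E(R_P) = R_f + β_P × MRP = 2.84% + 1.4997 × 3.63% = 8.28%

8.28%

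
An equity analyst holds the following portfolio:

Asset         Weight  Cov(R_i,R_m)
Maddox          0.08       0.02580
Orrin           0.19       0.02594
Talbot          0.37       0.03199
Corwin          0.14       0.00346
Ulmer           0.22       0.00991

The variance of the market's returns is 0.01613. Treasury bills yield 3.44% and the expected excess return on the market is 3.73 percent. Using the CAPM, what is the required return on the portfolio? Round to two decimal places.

8.41%

β_Maddox = 0.02580 / 0.01613 = 1.5995
β_Orrin = 0.02594 / 0.01613 = 1.6082
β_Talbot = 0.03199 / 0.01613 = 1.9833
β_Corwin = 0.00346 / 0.01613 = 0.2145
β_Ulmer = 0.00991 / 0.01613 = 0.6144
β_P = Σ w_i β_i = 0.08×1.5995 + 0.19×1.6082 + 0.37×1.9833 + 0.14×0.2145 + 0.22×0.6144 = 1.3325
E(R_P) = R_f + β_P × MRP = 3.44% + 1.3325 × 3.73% = 8.41%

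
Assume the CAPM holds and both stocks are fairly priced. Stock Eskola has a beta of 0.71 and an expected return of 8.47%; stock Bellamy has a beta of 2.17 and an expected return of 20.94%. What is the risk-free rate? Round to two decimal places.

Both satisfy E(R) = R_f + β·MRP, so the slope of the SML is
MRP = (20.94% − 8.47%) / (2.17 − 0.71) = 12.47% / 1.46 = 8.5411%
R_f = E(R_Eskola) − β_Eskola·MRP = 8.47% − 0.71 × 8.5411% = 2.4058%

2.41%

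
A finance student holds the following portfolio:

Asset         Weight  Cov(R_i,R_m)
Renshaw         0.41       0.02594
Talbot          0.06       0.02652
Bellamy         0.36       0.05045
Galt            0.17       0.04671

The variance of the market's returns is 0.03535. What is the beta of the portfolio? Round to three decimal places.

1.084

β_Renshaw = 0.02594 / 0.03535 = 0.7338
β_Talbot = 0.02652 / 0.03535 = 0.7502
β_Bellamy = 0.05045 / 0.03535 = 1.4272
β_Galt = 0.04671 / 0.03535 = 1.3214
β_P = Σ w_i β_i = 0.41×0.7338 + 0.06×0.7502 + 0.36×1.4272 + 0.17×1.3214 = 1.0843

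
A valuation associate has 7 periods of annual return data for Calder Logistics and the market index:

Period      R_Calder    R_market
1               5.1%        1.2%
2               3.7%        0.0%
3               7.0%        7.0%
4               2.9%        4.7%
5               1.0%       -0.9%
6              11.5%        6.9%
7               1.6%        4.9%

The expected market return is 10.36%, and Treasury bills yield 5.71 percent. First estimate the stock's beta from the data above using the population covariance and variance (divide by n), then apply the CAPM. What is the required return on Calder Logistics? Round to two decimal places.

Mean R_i = (5.1 + 3.7 + 7.0 + 2.9 + 1.0 + 11.5 + 1.6) / 7 = 4.6857%
Mean R_m = (1.2 + 0.0 + 7.0 + 4.7 − 0.9 + 6.9 + 4.9) / 7 = 3.4000%
Σ(R_i − R̄_i)(R_m − R̄_m) = 43.5200  ⇒  Cov = 43.5200 / 7 = 6.2171
Σ(R_m − R̄_m)² = 64.0400  ⇒  Var(R_m) = 64.0400 / 7 = 9.1486
β = Cov / Var(R_m) = 6.2171 / 9.1486 = 0.6796
MRP = 10.36% − 5.71% = 4.65%
E(R) = R_f + β × MRP = 5.71% + 0.6796 × 4.65% = 8.87%

8.87%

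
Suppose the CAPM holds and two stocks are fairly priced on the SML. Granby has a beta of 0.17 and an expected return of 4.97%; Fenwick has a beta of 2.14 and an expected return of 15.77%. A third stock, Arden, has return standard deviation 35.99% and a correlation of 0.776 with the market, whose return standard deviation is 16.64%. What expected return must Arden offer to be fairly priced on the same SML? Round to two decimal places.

MRP = (15.77% − 4.97%) / (2.14 − 0.17) = 5.4822%
R_f = 4.97% − 0.17 × 5.4822% = 4.0380%
β_Arden = ρ·σ_i/σ_m = 0.776 × 35.99 / 16.64 = 1.6784
E(R_Arden) = R_f + β × MRP = 4.0380% + 1.6784 × 5.4822% = 13.24%

13.24%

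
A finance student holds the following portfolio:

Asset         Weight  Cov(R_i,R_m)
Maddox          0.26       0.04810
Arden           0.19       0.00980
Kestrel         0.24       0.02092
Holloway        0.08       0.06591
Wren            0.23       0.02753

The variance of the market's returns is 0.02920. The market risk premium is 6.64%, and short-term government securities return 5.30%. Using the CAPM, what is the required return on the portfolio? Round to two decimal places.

12.35%

β_Maddox = 0.04810 / 0.02920 = 1.6473
β_Arden = 0.00980 / 0.02920 = 0.3356
β_Kestrel = 0.02092 / 0.02920 = 0.7164
β_Holloway = 0.06591 / 0.02920 = 2.2572
β_Wren = 0.02753 / 0.02920 = 0.9428
β_P = Σ w_i β_i = 0.26×1.6473 + 0.19×0.3356 + 0.24×0.7164 + 0.08×2.2572 + 0.23×0.9428 = 1.0614
E(R_P) = R_f + β_P × MRP = 5.30% + 1.0614 × 6.64% = 12.35%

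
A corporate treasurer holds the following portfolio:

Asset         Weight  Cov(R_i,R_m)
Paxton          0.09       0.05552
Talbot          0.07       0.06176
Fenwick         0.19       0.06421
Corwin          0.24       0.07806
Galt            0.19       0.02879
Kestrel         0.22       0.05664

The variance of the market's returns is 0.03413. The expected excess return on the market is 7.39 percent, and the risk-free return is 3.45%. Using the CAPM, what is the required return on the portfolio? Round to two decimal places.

β_Paxton = 0.05552 / 0.03413 = 1.6267
β_Talbot = 0.06176 / 0.03413 = 1.8096
β_Fenwick = 0.06421 / 0.03413 = 1.8813
β_Corwin = 0.07806 / 0.03413 = 2.2871
β_Galt = 0.02879 / 0.03413 = 0.8435
β_Kestrel = 0.05664 / 0.03413 = 1.6595
β_P = Σ w_i β_i = 0.09×1.6267 + 0.07×1.8096 + 0.19×1.8813 + 0.24×2.2871 + 0.19×0.8435 + 0.22×1.6595 = 1.7048
E(R_P) = R_f + β_P × MRP = 3.45% + 1.7048 × 7.39% = 16.05%

16.05%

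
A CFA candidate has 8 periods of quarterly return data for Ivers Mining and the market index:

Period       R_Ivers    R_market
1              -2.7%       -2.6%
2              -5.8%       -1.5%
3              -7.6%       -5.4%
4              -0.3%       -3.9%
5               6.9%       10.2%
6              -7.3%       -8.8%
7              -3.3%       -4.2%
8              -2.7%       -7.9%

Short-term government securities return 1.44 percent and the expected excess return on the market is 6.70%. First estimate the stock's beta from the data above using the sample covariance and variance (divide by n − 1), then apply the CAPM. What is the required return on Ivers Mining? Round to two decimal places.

Mean R_i = (-2.7 − 5.8 − 7.6 − 0.3 + 6.9 − 7.3 − 3.3 − 2.7) / 8 = -2.8500%
Mean R_m = (-2.6 − 1.5 − 5.4 − 3.9 + 10.2 − 8.8 − 4.2 − 7.9) / 8 = -3.0125%
Σ(R_i − R̄_i)(R_m − R̄_m) = 159.0550  ⇒  Cov = 159.0550 / 7 = 22.7221
Σ(R_m − R̄_m)² = 242.3088  ⇒  Var(R_m) = 242.3088 / 7 = 34.6155
β = Cov / Var(R_m) = 22.7221 / 34.6155 = 0.6564
E(R) = R_f + β × MRP = 1.44% + 0.6564 × 6.70% = 5.84%

5.84%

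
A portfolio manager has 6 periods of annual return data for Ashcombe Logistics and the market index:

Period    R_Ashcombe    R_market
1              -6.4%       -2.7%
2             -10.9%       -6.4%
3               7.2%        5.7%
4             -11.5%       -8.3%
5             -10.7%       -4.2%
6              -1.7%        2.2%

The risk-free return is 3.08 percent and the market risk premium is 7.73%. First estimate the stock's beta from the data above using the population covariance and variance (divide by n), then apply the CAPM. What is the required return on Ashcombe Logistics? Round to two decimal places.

13.35%

Mean R_i = (-6.4 − 10.9 + 7.2 − 11.5 − 10.7 − 1.7) / 6 = -5.6667%
Mean R_m = (-2.7 − 6.4 + 5.7 − 8.3 − 4.2 + 2.2) / 6 = -2.2833%
Σ(R_i − R̄_i)(R_m − R̄_m) = 187.0967  ⇒  Cov = 187.0967 / 6 = 31.1828
Σ(R_m − R̄_m)² = 140.8283  ⇒  Var(R_m) = 140.8283 / 6 = 23.4714
β = Cov / Var(R_m) = 31.1828 / 23.4714 = 1.3285
E(R) = R_f + β × MRP = 3.08% + 1.3285 × 7.73% = 13.35%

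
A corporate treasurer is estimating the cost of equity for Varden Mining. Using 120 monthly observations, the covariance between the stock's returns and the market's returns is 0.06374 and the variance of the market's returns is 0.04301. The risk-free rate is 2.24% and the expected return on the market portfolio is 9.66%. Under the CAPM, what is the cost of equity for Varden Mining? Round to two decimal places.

β = Cov(R_i, R_m) / Var(R_m) = 0.06374 / 0.04301 = 1.4820
MRP = 9.66% − 2.24% = 7.42%
E(R) = R_f + β × MRP = 2.24% + 1.4820 × 7.42% = 13.24%

13.24%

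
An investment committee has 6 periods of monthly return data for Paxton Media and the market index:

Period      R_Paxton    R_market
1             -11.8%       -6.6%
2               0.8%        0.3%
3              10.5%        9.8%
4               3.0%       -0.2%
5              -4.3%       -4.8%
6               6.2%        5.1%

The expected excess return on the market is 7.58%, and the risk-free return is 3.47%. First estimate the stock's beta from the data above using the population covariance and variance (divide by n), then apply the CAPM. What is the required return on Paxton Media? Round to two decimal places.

Mean R_i = (-11.8 + 0.8 + 10.5 + 3.0 − 4.3 + 6.2) / 6 = 0.7333%
Mean R_m = (-6.6 + 0.3 + 9.8 − 0.2 − 4.8 + 5.1) / 6 = 0.6000%
Σ(R_i − R̄_i)(R_m − R̄_m) = 230.0400  ⇒  Cov = 230.0400 / 6 = 38.3400
Σ(R_m − R̄_m)² = 186.6200  ⇒  Var(R_m) = 186.6200 / 6 = 31.1033
β = Cov / Var(R_m) = 38.3400 / 31.1033 = 1.2327
E(R) = R_f + β × MRP = 3.47% + 1.2327 × 7.58% = 12.81%

12.81%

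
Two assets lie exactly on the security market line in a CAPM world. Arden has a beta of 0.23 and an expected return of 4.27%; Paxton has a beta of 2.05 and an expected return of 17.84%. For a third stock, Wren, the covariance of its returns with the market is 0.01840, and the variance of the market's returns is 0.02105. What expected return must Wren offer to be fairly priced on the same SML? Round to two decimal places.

MRP = (17.84% − 4.27%) / (2.05 − 0.23) = 7.4560%
R_f = 4.27% − 0.23 × 7.4560% = 2.5551%
β_Wren = Cov / Var(R_m) = 0.01840 / 0.02105 = 0.8741
E(R_Wren) = R_f + β × MRP = 2.5551% + 0.8741 × 7.4560% = 9.07%

9.07%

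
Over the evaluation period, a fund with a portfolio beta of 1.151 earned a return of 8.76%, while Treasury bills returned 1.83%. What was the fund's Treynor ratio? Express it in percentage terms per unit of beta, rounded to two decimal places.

Treynor = (R_P − R_f) / β_P = (8.76% − 1.83%) / 1.1510 = 6.93% / 1.1510 = 6.02%

6.02%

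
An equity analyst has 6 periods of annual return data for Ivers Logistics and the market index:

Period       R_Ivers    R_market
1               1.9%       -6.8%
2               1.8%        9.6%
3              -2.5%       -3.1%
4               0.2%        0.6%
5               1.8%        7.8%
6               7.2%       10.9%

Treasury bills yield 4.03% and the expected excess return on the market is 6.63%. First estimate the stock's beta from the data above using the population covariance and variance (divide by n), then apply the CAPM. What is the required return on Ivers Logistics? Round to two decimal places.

5.81%

Mean R_i = (1.9 + 1.8 − 2.5 + 0.2 + 1.8 + 7.2) / 6 = 1.7333%
Mean R_m = (-6.8 + 9.6 − 3.1 + 0.6 + 7.8 + 10.9) / 6 = 3.1667%
Σ(R_i − R̄_i)(R_m − R̄_m) = 71.8167  ⇒  Cov = 71.8167 / 6 = 11.9695
Σ(R_m − R̄_m)² = 267.8533  ⇒  Var(R_m) = 267.8533 / 6 = 44.6422
β = Cov / Var(R_m) = 11.9695 / 44.6422 = 0.2681
E(R) = R_f + β × MRP = 4.03% + 0.2681 × 6.63% = 5.81%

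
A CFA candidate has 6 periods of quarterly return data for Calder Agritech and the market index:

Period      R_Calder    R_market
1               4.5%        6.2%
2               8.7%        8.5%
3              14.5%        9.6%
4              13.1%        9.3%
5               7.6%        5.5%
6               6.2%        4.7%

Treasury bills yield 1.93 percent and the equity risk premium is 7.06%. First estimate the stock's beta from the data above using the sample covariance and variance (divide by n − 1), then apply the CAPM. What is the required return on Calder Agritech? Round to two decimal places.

Mean R_i = (4.5 + 8.7 + 14.5 + 13.1 + 7.6 + 6.2) / 6 = 9.1000%
Mean R_m = (6.2 + 8.5 + 9.6 + 9.3 + 5.5 + 4.7) / 6 = 7.3000%
Σ(R_i − R̄_i)(R_m − R̄_m) = 35.2400  ⇒  Cov = 35.2400 / 5 = 7.0480
Σ(R_m − R̄_m)² = 21.9400  ⇒  Var(R_m) = 21.9400 / 5 = 4.3880
β = Cov / Var(R_m) = 7.0480 / 4.3880 = 1.6062
E(R) = R_f + β × MRP = 1.93% + 1.6062 × 7.06% = 13.27%

13.27%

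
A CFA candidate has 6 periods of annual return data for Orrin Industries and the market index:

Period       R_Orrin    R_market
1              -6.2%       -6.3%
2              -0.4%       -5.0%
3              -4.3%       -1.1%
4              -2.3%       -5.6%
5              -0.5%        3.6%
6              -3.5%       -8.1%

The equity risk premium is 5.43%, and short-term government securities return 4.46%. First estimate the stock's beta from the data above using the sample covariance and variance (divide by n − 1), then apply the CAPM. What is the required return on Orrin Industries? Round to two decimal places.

Mean R_i = (-6.2 − 0.4 − 4.3 − 2.3 − 0.5 − 3.5) / 6 = -2.8667%
Mean R_m = (-6.3 − 5.0 − 1.1 − 5.6 + 3.6 − 8.1) / 6 = -3.7500%
Σ(R_i − R̄_i)(R_m − R̄_m) = 20.7200  ⇒  Cov = 20.7200 / 5 = 4.1440
Σ(R_m − R̄_m)² = 91.4550  ⇒  Var(R_m) = 91.4550 / 5 = 18.2910
β = Cov / Var(R_m) = 4.1440 / 18.2910 = 0.2266
E(R) = R_f + β × MRP = 4.46% + 0.2266 × 5.43% = 5.69%

5.69%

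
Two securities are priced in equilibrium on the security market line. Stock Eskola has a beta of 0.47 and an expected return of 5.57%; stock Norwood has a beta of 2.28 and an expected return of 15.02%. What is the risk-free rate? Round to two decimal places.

3.12%

Both satisfy E(R) = R_f + β·MRP, so the slope of the SML is
MRP = (15.02% − 5.57%) / (2.28 − 0.47) = 9.45% / 1.81 = 5.2210%
R_f = E(R_Eskola) − β_Eskola·MRP = 5.57% − 0.47 × 5.2210% = 3.1161%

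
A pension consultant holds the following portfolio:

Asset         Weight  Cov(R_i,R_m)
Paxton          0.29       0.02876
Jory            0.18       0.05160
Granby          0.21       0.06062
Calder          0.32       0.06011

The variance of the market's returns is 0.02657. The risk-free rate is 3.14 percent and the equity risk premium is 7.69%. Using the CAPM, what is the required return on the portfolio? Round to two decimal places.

17.49%

β_Paxton = 0.02876 / 0.02657 = 1.0824
β_Jory = 0.05160 / 0.02657 = 1.9420
β_Granby = 0.06062 / 0.02657 = 2.2815
β_Calder = 0.06011 / 0.02657 = 2.2623
β_P = Σ w_i β_i = 0.29×1.0824 + 0.18×1.9420 + 0.21×2.2815 + 0.32×2.2623 = 1.8665
E(R_P) = R_f + β_P × MRP = 3.14% + 1.8665 × 7.69% = 17.49%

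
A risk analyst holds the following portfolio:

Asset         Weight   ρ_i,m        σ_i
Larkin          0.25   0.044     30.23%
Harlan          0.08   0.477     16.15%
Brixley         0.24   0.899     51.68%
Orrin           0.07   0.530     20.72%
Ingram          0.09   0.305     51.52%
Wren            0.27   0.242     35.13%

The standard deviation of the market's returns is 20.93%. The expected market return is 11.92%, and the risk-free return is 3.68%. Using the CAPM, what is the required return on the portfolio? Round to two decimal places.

10.21%

β_Larkin = 0.044 × 30.23% / 20.93% = 0.0636
β_Harlan = 0.477 × 16.15% / 20.93% = 0.3681
β_Brixley = 0.899 × 51.68% / 20.93% = 2.2198
β_Orrin = 0.530 × 20.72% / 20.93% = 0.5247
β_Ingram = 0.305 × 51.52% / 20.93% = 0.7508
β_Wren = 0.242 × 35.13% / 20.93% = 0.4062
β_P = Σ w_i β_i = 0.25×0.0636 + 0.08×0.3681 + 0.24×2.2198 + 0.07×0.5247 + 0.09×0.7508 + 0.27×0.4062 = 0.7921
MRP = 11.92% − 3.68% = 8.24%
E(R_P) = R_f + β_P × MRP = 3.68% + 0.7921 × 8.24% = 10.21%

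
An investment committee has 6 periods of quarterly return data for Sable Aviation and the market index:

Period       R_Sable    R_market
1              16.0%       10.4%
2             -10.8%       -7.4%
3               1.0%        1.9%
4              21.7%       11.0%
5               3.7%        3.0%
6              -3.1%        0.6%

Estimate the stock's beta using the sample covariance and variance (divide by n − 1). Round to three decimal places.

1.728

Mean R_i = (16.0 − 10.8 + 1.0 + 21.7 + 3.7 − 3.1) / 6 = 4.7500%
Mean R_m = (10.4 − 7.4 + 1.9 + 11.0 + 3.0 + 0.6) / 6 = 3.2500%
Σ(R_i − R̄_i)(R_m − R̄_m) = 403.5350  ⇒  Cov = 403.5350 / 5 = 80.7070
Σ(R_m − R̄_m)² = 233.5150  ⇒  Var(R_m) = 233.5150 / 5 = 46.7030
β = Cov / Var(R_m) = 80.7070 / 46.7030 = 1.7281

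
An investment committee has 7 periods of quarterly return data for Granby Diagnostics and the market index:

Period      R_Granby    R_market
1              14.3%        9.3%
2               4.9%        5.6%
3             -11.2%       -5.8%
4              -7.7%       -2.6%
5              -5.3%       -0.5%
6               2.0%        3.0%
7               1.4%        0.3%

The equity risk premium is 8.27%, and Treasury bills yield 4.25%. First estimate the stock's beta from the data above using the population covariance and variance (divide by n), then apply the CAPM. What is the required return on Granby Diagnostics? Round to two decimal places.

Mean R_i = (14.3 + 4.9 − 11.2 − 7.7 − 5.3 + 2.0 + 1.4) / 7 = -0.2286%
Mean R_m = (9.3 + 5.6 − 5.8 − 2.6 − 0.5 + 3.0 + 0.3) / 7 = 1.3286%
Σ(R_i − R̄_i)(R_m − R̄_m) = 256.6057  ⇒  Cov = 256.6057 / 7 = 36.6580
Σ(R_m − R̄_m)² = 155.2343  ⇒  Var(R_m) = 155.2343 / 7 = 22.1763
β = Cov / Var(R_m) = 36.6580 / 22.1763 = 1.6530
E(R) = R_f + β × MRP = 4.25% + 1.6530 × 8.27% = 17.92%

17.92%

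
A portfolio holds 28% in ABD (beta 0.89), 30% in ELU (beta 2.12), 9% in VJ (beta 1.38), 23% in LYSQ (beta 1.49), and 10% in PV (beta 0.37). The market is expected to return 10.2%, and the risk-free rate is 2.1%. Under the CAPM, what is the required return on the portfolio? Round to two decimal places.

13.35%

β_P = Σ w_i β_i = 0.28×0.89 + 0.30×2.12 + 0.09×1.38 + 0.23×1.49 + 0.10×0.37 = 1.3891
MRP = 10.2% − 2.1% = 8.10%
E(R_P) = R_f + β_P × MRP = 2.1% + 1.3891 × 8.1% = 13.35%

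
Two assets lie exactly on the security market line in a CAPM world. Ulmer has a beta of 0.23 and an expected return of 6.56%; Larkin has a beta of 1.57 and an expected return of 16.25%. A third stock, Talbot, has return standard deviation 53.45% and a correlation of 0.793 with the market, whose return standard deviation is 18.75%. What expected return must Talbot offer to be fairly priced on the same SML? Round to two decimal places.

MRP = (16.25% − 6.56%) / (1.57 − 0.23) = 7.2313%
R_f = 6.56% − 0.23 × 7.2313% = 4.8968%
β_Talbot = ρ·σ_i/σ_m = 0.793 × 53.45 / 18.75 = 2.2606
E(R_Talbot) = R_f + β × MRP = 4.8968% + 2.2606 × 7.2313% = 21.24%

21.24%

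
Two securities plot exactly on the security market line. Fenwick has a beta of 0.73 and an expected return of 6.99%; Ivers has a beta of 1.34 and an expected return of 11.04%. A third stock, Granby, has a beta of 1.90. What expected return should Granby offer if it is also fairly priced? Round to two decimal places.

MRP (SML slope) = (11.04% − 6.99%) / (1.34 − 0.73) = 4.05% / 0.61 = 6.6393%
R_f (intercept) = 6.99% − 0.73 × 6.6393% = 2.1433%
E(R_Granby) = R_f + β × MRP = 2.1433% + 1.90 × 6.6393% = 14.76%

14.76%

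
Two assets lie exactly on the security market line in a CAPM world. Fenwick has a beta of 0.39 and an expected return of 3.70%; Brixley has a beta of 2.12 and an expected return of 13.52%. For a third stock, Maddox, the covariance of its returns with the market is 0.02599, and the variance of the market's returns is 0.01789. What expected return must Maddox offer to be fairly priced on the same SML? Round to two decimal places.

MRP = (13.52% − 3.70%) / (2.12 − 0.39) = 5.6763%
R_f = 3.70% − 0.39 × 5.6763% = 1.4862%
β_Maddox = Cov / Var(R_m) = 0.02599 / 0.01789 = 1.4528
E(R_Maddox) = R_f + β × MRP = 1.4862% + 1.4528 × 5.6763% = 9.73%

9.73%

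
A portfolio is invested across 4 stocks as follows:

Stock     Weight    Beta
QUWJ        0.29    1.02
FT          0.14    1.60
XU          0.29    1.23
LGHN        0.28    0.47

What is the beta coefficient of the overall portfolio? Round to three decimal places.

1.008

β_P = Σ w_i β_i = 0.29×1.02 + 0.14×1.60 + 0.29×1.23 + 0.28×0.47 = 1.0081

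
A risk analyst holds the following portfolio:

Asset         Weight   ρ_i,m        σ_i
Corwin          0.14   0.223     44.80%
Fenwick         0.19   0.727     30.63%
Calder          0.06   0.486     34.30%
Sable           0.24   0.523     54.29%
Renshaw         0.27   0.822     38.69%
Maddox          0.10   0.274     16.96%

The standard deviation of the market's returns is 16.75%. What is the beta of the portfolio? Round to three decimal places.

1.343

β_Corwin = 0.223 × 44.80% / 16.75% = 0.5964
β_Fenwick = 0.727 × 30.63% / 16.75% = 1.3294
β_Calder = 0.486 × 34.30% / 16.75% = 0.9952
β_Sable = 0.523 × 54.29% / 16.75% = 1.6951
β_Renshaw = 0.822 × 38.69% / 16.75% = 1.8987
β_Maddox = 0.274 × 16.96% / 16.75% = 0.2774
β_P = Σ w_i β_i = 0.14×0.5964 + 0.19×1.3294 + 0.06×0.9952 + 0.24×1.6951 + 0.27×1.8987 + 0.10×0.2774 = 1.3430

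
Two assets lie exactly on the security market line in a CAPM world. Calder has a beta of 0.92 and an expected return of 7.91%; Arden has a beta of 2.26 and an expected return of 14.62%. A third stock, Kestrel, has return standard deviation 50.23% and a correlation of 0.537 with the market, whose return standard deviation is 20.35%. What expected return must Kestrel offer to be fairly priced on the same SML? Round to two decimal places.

MRP = (14.62% − 7.91%) / (2.26 − 0.92) = 5.0075%
R_f = 7.91% − 0.92 × 5.0075% = 3.3031%
β_Kestrel = ρ·σ_i/σ_m = 0.537 × 50.23 / 20.35 = 1.3255
E(R_Kestrel) = R_f + β × MRP = 3.3031% + 1.3255 × 5.0075% = 9.94%

9.94%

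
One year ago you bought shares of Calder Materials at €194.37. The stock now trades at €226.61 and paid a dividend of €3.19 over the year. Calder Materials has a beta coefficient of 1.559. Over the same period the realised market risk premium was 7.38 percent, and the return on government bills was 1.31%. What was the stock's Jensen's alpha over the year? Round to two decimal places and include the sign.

+5.41%

Realised HPR = (P1 + D1 − P0) / P0 = (226.61 + 3.19 − 194.37) / 194.37 = 35.43 / 194.37 = 18.2281%
CAPM required = R_f + β·MRP = 1.31% + 1.559 × 7.38% = 12.81542%
α = realised − required = 18.2281% − 12.81542% = +5.41%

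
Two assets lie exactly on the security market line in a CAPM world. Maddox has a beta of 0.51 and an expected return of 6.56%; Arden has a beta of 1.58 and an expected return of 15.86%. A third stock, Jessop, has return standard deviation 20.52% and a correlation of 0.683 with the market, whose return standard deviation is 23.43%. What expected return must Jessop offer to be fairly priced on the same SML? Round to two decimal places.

7.33%

MRP = (15.86% − 6.56%) / (1.58 − 0.51) = 8.6916%
R_f = 6.56% − 0.51 × 8.6916% = 2.1273%
β_Jessop = ρ·σ_i/σ_m = 0.683 × 20.52 / 23.43 = 0.5982
E(R_Jessop) = R_f + β × MRP = 2.1273% + 0.5982 × 8.6916% = 7.33%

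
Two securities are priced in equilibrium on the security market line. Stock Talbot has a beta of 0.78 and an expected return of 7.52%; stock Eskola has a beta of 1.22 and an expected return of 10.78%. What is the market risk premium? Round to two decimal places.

7.41%

Both satisfy E(R) = R_f + β·MRP, so the slope of the SML is
MRP = (10.78% − 7.52%) / (1.22 − 0.78) = 3.26% / 0.44 = 7.4091%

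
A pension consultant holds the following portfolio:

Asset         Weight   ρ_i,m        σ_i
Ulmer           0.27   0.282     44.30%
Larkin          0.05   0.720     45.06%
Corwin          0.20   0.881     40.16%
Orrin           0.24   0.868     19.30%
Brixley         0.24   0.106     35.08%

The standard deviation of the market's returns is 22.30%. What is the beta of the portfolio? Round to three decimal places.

β_Ulmer = 0.282 × 44.30% / 22.30% = 0.5602
β_Larkin = 0.720 × 45.06% / 22.30% = 1.4549
β_Corwin = 0.881 × 40.16% / 22.30% = 1.5866
β_Orrin = 0.868 × 19.30% / 22.30% = 0.7512
β_Brixley = 0.106 × 35.08% / 22.30% = 0.1667
β_P = Σ w_i β_i = 0.27×0.5602 + 0.05×1.4549 + 0.20×1.5866 + 0.24×0.7512 + 0.24×0.1667 = 0.7616

0.762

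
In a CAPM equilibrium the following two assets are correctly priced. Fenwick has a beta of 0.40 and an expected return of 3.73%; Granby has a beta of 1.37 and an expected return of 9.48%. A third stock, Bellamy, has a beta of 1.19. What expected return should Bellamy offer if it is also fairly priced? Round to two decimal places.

MRP (SML slope) = (9.48% − 3.73%) / (1.37 − 0.40) = 5.75% / 0.97 = 5.9278%
R_f (intercept) = 3.73% − 0.40 × 5.9278% = 1.3589%
E(R_Bellamy) = R_f + β × MRP = 1.3589% + 1.19 × 5.9278% = 8.41%

8.41%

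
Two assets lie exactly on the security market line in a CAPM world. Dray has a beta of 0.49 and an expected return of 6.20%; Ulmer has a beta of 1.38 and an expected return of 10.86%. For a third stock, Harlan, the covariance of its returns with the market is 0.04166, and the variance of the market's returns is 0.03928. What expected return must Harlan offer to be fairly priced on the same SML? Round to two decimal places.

MRP = (10.86% − 6.20%) / (1.38 − 0.49) = 5.2360%
R_f = 6.20% − 0.49 × 5.2360% = 3.6344%
β_Harlan = Cov / Var(R_m) = 0.04166 / 0.03928 = 1.0606
E(R_Harlan) = R_f + β × MRP = 3.6344% + 1.0606 × 5.2360% = 9.19%

9.19%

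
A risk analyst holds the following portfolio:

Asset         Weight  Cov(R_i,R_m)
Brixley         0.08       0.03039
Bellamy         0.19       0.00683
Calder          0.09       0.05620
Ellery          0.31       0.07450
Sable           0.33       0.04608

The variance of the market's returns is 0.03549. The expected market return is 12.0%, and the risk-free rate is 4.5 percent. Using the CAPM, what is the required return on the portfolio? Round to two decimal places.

β_Brixley = 0.03039 / 0.03549 = 0.8563
β_Bellamy = 0.00683 / 0.03549 = 0.1924
β_Calder = 0.05620 / 0.03549 = 1.5835
β_Ellery = 0.07450 / 0.03549 = 2.0992
β_Sable = 0.04608 / 0.03549 = 1.2984
β_P = Σ w_i β_i = 0.08×0.8563 + 0.19×0.1924 + 0.09×1.5835 + 0.31×2.0992 + 0.33×1.2984 = 1.3268
MRP = 12.0% − 4.5% = 7.50%
E(R_P) = R_f + β_P × MRP = 4.5% + 1.3268 × 7.5% = 14.45%

14.45%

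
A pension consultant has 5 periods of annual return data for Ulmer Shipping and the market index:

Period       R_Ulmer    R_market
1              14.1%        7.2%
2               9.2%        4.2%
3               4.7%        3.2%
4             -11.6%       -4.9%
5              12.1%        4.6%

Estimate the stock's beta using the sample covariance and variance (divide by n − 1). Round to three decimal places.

Mean R_i = (14.1 + 9.2 + 4.7 − 11.6 + 12.1) / 5 = 5.7000%
Mean R_m = (7.2 + 4.2 + 3.2 − 4.9 + 4.6) / 5 = 2.8600%
Σ(R_i − R̄_i)(R_m − R̄_m) = 186.1900  ⇒  Cov = 186.1900 / 4 = 46.5475
Σ(R_m − R̄_m)² = 83.9920  ⇒  Var(R_m) = 83.9920 / 4 = 20.9980
β = Cov / Var(R_m) = 46.5475 / 20.9980 = 2.2168

2.217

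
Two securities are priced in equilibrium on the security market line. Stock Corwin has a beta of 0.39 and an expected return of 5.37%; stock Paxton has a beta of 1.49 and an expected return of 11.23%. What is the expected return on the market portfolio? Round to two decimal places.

Both satisfy E(R) = R_f + β·MRP, so the slope of the SML is
MRP = (11.23% − 5.37%) / (1.49 − 0.39) = 5.86% / 1.10 = 5.3273%
R_f = E(R_Corwin) − β_Corwin·MRP = 5.37% − 0.39 × 5.3273% = 3.2924%
E(R_m) = R_f + MRP = 3.2924% + 5.3273% = 8.62%

8.62%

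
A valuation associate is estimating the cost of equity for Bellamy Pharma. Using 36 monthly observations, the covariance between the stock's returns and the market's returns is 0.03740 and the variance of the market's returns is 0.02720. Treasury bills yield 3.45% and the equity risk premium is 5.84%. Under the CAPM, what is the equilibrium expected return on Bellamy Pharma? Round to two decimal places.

11.48%

β = Cov(R_i, R_m) / Var(R_m) = 0.03740 / 0.02720 = 1.3750
E(R) = R_f + β × MRP = 3.45% + 1.3750 × 5.84% = 11.48%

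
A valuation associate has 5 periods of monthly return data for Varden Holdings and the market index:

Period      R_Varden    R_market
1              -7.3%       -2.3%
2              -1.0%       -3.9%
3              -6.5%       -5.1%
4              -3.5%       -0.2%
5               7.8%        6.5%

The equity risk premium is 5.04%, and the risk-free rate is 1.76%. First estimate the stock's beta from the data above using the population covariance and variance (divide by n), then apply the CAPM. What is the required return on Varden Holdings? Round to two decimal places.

7.46%

Mean R_i = (-7.3 − 1.0 − 6.5 − 3.5 + 7.8) / 5 = -2.1000%
Mean R_m = (-2.3 − 3.9 − 5.1 − 0.2 + 6.5) / 5 = -1.0000%
Σ(R_i − R̄_i)(R_m − R̄_m) = 94.7400  ⇒  Cov = 94.7400 / 5 = 18.9480
Σ(R_m − R̄_m)² = 83.8000  ⇒  Var(R_m) = 83.8000 / 5 = 16.7600
β = Cov / Var(R_m) = 18.9480 / 16.7600 = 1.1305
E(R) = R_f + β × MRP = 1.76% + 1.1305 × 5.04% = 7.46%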